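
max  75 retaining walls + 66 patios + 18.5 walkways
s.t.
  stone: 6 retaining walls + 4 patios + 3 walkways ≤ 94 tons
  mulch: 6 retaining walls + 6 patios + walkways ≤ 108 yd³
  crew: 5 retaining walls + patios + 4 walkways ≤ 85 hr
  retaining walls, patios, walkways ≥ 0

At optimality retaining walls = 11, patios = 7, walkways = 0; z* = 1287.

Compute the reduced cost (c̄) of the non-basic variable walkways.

-3

Check each constraint at x*: stone 94/94 (tight); mulch 108/108 (tight); crew 62/85 (slack 23).
Since crew is not tight, its dual is 0.
Dual feasibility on the basic columns requires 6·y_stone + 6·y_mulch = 75, 4·y_stone + 6·y_mulch = 66.
→ y_stone = 4.5 and y_mulch = 8.
Reduced cost of walkways: c₃ − yᵀa₃ = 18.5 − (4.5·3 + 8·1) = 18.5 − 21.5 = -3.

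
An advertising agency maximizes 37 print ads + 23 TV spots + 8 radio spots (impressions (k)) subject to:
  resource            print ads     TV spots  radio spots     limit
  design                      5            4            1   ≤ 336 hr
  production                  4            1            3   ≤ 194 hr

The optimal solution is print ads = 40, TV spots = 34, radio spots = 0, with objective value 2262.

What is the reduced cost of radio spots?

-6

At the optimum: design uses 336 of 336 (binding); production uses 194 of 194 (binding).
From A_Bᵀ y = c: 5·y_design + 4·y_production = 37; 4·y_design + 1·y_production = 23.
→ y_design = 5 and y_production = 3.
Reduced cost of radio spots: c₃ − yᵀa₃ = 8 − (5·1 + 3·3) = 8 − 14 = -6.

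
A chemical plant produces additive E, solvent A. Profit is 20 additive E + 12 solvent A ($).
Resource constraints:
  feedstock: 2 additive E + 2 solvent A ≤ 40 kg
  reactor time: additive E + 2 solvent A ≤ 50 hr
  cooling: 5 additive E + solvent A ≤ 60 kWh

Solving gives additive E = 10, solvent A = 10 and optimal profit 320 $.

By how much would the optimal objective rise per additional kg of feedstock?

5

Binding: feedstock and cooling. Non-binding: reactor time (20 unused).
Slack constraints have shadow price 0 (complementary slackness).
From A_Bᵀ y = c: 2·y_feedstock + 5·y_cooling = 20; 2·y_feedstock + 1·y_cooling = 12.
→ y_feedstock = 5 and y_cooling = 2.
Shadow price of feedstock = 5.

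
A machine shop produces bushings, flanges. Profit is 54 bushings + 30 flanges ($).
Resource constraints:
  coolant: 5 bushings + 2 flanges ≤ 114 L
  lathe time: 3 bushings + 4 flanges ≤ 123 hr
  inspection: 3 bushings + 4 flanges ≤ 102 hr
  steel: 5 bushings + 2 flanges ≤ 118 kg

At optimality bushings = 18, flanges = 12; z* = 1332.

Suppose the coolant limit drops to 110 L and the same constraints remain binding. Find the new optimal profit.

Binding: coolant and inspection. Non-binding: lathe time (21 unused), steel (4 unused).
Since lathe time, steel are not tight, their duals are 0.
The binding rows give the dual system: 5·y_coolant + 3·y_inspection = 54 and 2·y_coolant + 4·y_inspection = 30.
→ y_coolant = 9 and y_inspection = 3.
Δz = y_coolant·Δb = 9 × (-4) = -36, so new z* = 1332 − 36 = 1296.

1296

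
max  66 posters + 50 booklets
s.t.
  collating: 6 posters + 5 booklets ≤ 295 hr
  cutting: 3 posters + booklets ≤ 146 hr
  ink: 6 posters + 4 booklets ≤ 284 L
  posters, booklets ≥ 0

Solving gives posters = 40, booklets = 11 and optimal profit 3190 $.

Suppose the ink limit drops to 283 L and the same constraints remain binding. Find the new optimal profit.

3185

Check each constraint at x*: collating 295/295 (tight); cutting 131/146 (slack 15); ink 284/284 (tight).
Slack constraints have shadow price 0 (complementary slackness).
The binding rows give the dual system: 6·y_collating + 6·y_ink = 66 and 5·y_collating + 4·y_ink = 50.
→ y_collating = 6 and y_ink = 5.
Δz = y_ink·Δb = 5 × (-1) = -5, so new z* = 3190 − 5 = 3185.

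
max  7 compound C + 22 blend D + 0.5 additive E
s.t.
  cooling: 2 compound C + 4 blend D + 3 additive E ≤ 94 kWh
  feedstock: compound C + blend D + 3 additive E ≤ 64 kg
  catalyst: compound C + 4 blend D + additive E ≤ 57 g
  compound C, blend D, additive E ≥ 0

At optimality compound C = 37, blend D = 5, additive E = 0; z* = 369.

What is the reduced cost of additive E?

Binding: cooling and catalyst. Non-binding: feedstock (22 unused).
Since feedstock is not tight, its dual is 0.
From A_Bᵀ y = c: 2·y_cooling + 1·y_catalyst = 7; 4·y_cooling + 4·y_catalyst = 22.
Solving: y_cooling = 1.5, y_catalyst = 4.
Reduced cost of additive E: c₃ − yᵀa₃ = 0.5 − (1.5·3 + 4·1) = 0.5 − 8.5 = -8.

-8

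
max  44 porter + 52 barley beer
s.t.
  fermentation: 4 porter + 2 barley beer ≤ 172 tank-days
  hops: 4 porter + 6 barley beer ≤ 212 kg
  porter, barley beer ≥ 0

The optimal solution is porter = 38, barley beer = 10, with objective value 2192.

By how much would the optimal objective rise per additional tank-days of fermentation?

At the optimum: fermentation uses 172 of 172 (binding); hops uses 212 of 212 (binding).
From A_Bᵀ y = c: 4·y_fermentation + 4·y_hops = 44; 2·y_fermentation + 6·y_hops = 52.
Solving: y_fermentation = 3.5, y_hops = 7.5.
Shadow price of fermentation = 3.5.

3.5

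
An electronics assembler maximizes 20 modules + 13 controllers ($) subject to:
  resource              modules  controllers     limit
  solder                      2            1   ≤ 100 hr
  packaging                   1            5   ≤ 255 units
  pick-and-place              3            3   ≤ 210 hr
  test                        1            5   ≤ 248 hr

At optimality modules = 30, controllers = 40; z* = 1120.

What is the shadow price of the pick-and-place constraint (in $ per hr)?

At the optimum: solder uses 100 of 100 (binding); packaging uses 230 of 255 (slack = 25); pick-and-place uses 210 of 210 (binding); test uses 230 of 248 (slack = 18).
By complementary slackness, y = 0 for the non-binding constraints.
The binding rows give the dual system: 2·y_solder + 3·y_pick-and-place = 20 and 1·y_solder + 3·y_pick-and-place = 13.
Solving: y_solder = 7, y_pick-and-place = 2.
Shadow price of pick-and-place = 2.

2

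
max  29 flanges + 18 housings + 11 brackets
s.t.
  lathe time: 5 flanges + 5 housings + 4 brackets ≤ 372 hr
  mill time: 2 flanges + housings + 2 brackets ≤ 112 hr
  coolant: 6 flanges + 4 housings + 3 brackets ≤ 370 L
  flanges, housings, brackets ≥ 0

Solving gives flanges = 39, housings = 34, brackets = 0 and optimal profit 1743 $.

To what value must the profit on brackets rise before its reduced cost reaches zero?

18.5

Check each constraint at x*: lathe time 365/372 (slack 7); mill time 112/112 (tight); coolant 370/370 (tight).
Slack constraints have shadow price 0 (complementary slackness).
From A_Bᵀ y = c: 2·y_mill time + 6·y_coolant = 29; 1·y_mill time + 4·y_coolant = 18.
This yields shadow prices y_mill time = 4, y_coolant = 3.5.
brackets enters the basis when its profit ≥ yᵀa₃ = 4·2 + 3.5·3 = 18.5.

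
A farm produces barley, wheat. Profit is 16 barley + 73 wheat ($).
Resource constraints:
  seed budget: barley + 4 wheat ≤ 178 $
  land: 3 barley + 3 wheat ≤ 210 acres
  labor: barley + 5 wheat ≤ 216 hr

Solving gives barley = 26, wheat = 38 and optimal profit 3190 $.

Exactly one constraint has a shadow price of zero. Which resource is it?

land

seed budget: 178/178 (binding)
land: 192/210 (slack 18)
labor: 216/216 (binding)
By complementary slackness, a constraint with positive slack has shadow price 0 → land.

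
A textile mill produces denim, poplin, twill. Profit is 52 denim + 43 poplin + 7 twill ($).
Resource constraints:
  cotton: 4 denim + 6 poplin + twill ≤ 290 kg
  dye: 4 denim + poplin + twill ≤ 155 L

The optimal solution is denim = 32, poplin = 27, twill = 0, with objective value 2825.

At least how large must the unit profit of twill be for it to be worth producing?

13

Check each constraint at x*: cotton 290/290 (tight); dye 155/155 (tight).
Dual feasibility on the basic columns requires 4·y_cotton + 4·y_dye = 52, 6·y_cotton + 1·y_dye = 43.
→ y_cotton = 6 and y_dye = 7.
twill enters the basis when its profit ≥ yᵀa₃ = 6·1 + 7·1 = 13.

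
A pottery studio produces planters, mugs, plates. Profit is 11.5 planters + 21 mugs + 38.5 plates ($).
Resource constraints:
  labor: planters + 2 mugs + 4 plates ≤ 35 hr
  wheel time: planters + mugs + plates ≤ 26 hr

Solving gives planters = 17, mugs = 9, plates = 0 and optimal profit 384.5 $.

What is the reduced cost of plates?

-1.5

Check each constraint at x*: labor 35/35 (tight); wheel time 26/26 (tight).
From A_Bᵀ y = c: 1·y_labor + 1·y_wheel time = 11.5; 2·y_labor + 1·y_wheel time = 21.
→ y_labor = 9.5 and y_wheel time = 2.
Reduced cost of plates: c₃ − yᵀa₃ = 38.5 − (9.5·4 + 2·1) = 38.5 − 40 = -1.5.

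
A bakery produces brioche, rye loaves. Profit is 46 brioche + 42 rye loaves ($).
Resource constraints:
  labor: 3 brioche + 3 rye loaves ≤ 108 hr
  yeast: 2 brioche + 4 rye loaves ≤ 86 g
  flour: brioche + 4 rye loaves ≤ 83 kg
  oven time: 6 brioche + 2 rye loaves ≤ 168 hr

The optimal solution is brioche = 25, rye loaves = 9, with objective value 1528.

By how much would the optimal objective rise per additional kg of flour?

0

Binding: yeast and oven time. Non-binding: labor (6 unused), flour (22 unused).
Since labor, flour are not tight, their duals are 0.
From A_Bᵀ y = c: 2·y_yeast + 6·y_oven time = 46; 4·y_yeast + 2·y_oven time = 42.
→ y_yeast = 8 and y_oven time = 5.
Shadow price of flour = 0.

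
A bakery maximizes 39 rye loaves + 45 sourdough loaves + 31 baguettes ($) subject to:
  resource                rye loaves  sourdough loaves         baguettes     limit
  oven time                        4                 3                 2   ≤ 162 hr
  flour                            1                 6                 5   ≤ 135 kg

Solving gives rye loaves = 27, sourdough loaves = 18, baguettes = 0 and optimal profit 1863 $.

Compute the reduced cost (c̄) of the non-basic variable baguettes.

Both oven time and flour are binding at x*.
From A_Bᵀ y = c: 4·y_oven time + 1·y_flour = 39; 3·y_oven time + 6·y_flour = 45.
This yields shadow prices y_oven time = 9, y_flour = 3.
Reduced cost of baguettes: c₃ − yᵀa₃ = 31 − (9·2 + 3·5) = 31 − 33 = -2.

-2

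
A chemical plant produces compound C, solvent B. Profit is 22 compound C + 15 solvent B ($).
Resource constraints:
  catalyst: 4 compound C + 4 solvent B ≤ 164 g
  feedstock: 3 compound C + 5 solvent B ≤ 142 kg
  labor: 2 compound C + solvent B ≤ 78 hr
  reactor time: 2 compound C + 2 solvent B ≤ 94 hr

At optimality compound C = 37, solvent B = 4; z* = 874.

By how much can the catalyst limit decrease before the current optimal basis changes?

8

Binding constraints: catalyst, labor. The basis is B = [[4,4],[2,1]] with det -4.
Per unit decrease in catalyst, x* moves by d = (0.25, -0.5).
The basis stays optimal until solvent B reaches 0; allowable decrease = 8 g.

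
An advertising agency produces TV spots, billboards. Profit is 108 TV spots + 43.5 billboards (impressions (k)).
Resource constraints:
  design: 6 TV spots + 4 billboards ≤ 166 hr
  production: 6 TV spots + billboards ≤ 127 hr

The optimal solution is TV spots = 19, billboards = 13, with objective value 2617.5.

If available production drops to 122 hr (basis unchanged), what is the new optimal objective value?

2570

At the optimum: design uses 166 of 166 (binding); production uses 127 of 127 (binding).
From A_Bᵀ y = c: 6·y_design + 6·y_production = 108; 4·y_design + 1·y_production = 43.5.
→ y_design = 8.5 and y_production = 9.5.
Δz = y_production·Δb = 9.5 × (-5) = -47.5, so new z* = 2617.5 − 47.5 = 2570.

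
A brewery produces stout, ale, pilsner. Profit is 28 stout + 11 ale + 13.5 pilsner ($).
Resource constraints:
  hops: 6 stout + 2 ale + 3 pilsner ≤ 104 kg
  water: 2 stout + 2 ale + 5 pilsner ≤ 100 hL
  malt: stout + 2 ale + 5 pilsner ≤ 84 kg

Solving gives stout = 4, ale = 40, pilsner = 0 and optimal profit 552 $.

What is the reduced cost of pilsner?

At the optimum: hops uses 104 of 104 (binding); water uses 88 of 100 (slack = 12); malt uses 84 of 84 (binding).
Since water is not tight, its dual is 0.
Dual feasibility on the basic columns requires 6·y_hops + 1·y_malt = 28, 2·y_hops + 2·y_malt = 11.
Solving: y_hops = 4.5, y_malt = 1.
Reduced cost of pilsner: c₃ − yᵀa₃ = 13.5 − (4.5·3 + 1·5) = 13.5 − 18.5 = -5.

-5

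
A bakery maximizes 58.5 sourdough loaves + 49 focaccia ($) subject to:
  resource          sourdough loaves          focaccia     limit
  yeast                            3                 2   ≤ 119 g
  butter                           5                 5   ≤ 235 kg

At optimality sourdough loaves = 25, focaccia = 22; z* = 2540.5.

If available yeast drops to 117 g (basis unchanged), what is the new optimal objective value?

2521.5

Both yeast and butter are binding at x*.
From A_Bᵀ y = c: 3·y_yeast + 5·y_butter = 58.5; 2·y_yeast + 5·y_butter = 49.
Solving: y_yeast = 9.5, y_butter = 6.
Δz = y_yeast·Δb = 9.5 × (-2) = -19, so new z* = 2540.5 − 19 = 2521.5.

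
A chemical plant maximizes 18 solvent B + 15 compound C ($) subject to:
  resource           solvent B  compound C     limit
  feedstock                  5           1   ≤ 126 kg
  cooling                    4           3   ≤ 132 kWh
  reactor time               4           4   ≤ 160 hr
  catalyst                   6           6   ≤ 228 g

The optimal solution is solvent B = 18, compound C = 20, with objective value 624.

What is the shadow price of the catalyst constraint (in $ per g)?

1

At the optimum: feedstock uses 110 of 126 (slack = 16); cooling uses 132 of 132 (binding); reactor time uses 152 of 160 (slack = 8); catalyst uses 228 of 228 (binding).
Slack constraints have shadow price 0 (complementary slackness).
From A_Bᵀ y = c: 4·y_cooling + 6·y_catalyst = 18; 3·y_cooling + 6·y_catalyst = 15.
Solving: y_cooling = 3, y_catalyst = 1.
Shadow price of catalyst = 1.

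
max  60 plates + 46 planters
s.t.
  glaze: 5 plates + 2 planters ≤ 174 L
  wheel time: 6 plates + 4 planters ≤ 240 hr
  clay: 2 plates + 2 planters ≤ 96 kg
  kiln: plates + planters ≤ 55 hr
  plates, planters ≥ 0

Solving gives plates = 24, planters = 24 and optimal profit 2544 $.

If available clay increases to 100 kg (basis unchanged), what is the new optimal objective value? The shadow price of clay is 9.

2580

Δb = 4, so new z* = 2544 + (9)·(4) = 2544 + 36 = 2580.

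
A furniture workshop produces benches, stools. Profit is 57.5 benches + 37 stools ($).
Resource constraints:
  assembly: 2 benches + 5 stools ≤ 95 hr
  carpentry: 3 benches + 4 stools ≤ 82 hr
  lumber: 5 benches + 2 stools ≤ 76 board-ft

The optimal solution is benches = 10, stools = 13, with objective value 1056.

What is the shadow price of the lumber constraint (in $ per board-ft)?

Check each constraint at x*: assembly 85/95 (slack 10); carpentry 82/82 (tight); lumber 76/76 (tight).
By complementary slackness, y = 0 for the non-binding constraint.
From A_Bᵀ y = c: 3·y_carpentry + 5·y_lumber = 57.5; 4·y_carpentry + 2·y_lumber = 37.
→ y_carpentry = 5 and y_lumber = 8.5.
Shadow price of lumber = 8.5.

8.5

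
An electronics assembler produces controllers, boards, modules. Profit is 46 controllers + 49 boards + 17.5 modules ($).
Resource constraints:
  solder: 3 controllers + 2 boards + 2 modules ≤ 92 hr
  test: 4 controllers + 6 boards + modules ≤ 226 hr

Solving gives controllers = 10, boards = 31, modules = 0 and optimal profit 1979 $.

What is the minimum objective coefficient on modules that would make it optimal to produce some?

At the optimum: solder uses 92 of 92 (binding); test uses 226 of 226 (binding).
The binding rows give the dual system: 3·y_solder + 4·y_test = 46 and 2·y_solder + 6·y_test = 49.
This yields shadow prices y_solder = 8, y_test = 5.5.
modules enters the basis when its profit ≥ yᵀa₃ = 8·2 + 5.5·1 = 21.5.

21.5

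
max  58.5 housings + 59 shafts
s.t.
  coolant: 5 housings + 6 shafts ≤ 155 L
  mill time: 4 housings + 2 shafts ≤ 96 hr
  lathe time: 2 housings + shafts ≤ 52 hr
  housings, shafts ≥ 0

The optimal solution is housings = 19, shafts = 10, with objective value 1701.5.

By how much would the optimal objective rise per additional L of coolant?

8.5

At the optimum: coolant uses 155 of 155 (binding); mill time uses 96 of 96 (binding); lathe time uses 48 of 52 (slack = 4).
By complementary slackness, y = 0 for the non-binding constraint.
The binding rows give the dual system: 5·y_coolant + 4·y_mill time = 58.5 and 6·y_coolant + 2·y_mill time = 59.
Solving: y_coolant = 8.5, y_mill time = 4.
Shadow price of coolant = 8.5.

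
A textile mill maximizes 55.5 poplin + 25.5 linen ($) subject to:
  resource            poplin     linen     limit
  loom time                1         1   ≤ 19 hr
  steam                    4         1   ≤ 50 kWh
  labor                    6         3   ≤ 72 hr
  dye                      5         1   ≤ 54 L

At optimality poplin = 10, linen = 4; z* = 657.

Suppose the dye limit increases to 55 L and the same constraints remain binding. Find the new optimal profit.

658.5

At the optimum: loom time uses 14 of 19 (slack = 5); steam uses 44 of 50 (slack = 6); labor uses 72 of 72 (binding); dye uses 54 of 54 (binding).
By complementary slackness, y = 0 for the non-binding constraints.
The binding rows give the dual system: 6·y_labor + 5·y_dye = 55.5 and 3·y_labor + 1·y_dye = 25.5.
→ y_labor = 8 and y_dye = 1.5.
Δz = y_dye·Δb = 1.5 × (1) = 1.5, so new z* = 657 + 1.5 = 658.5.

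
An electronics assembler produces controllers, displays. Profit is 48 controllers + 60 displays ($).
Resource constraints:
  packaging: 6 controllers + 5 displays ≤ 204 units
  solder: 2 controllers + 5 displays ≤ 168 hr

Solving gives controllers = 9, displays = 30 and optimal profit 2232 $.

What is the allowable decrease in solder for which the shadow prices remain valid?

100

Binding constraints: packaging, solder. The basis is B = [[6,5],[2,5]] with det 20.
Per unit decrease in solder, x* moves by d = (0.25, -0.3).
The basis stays optimal until displays reaches 0; allowable decrease = 100 hr.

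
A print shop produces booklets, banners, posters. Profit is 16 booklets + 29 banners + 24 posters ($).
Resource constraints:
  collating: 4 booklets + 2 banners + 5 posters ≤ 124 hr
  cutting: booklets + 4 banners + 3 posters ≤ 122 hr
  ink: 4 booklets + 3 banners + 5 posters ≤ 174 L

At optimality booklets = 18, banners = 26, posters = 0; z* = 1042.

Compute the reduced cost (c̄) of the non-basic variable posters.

Binding: collating and cutting. Non-binding: ink (24 unused).
Slack constraints have shadow price 0 (complementary slackness).
The binding rows give the dual system: 4·y_collating + 1·y_cutting = 16 and 2·y_collating + 4·y_cutting = 29.
This yields shadow prices y_collating = 2.5, y_cutting = 6.
Reduced cost of posters: c₃ − yᵀa₃ = 24 − (2.5·5 + 6·3) = 24 − 30.5 = -6.5.

-6.5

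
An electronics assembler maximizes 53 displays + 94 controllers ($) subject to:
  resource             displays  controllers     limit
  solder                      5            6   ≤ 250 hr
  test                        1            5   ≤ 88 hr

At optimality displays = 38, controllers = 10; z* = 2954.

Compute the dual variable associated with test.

8

Check each constraint at x*: solder 250/250 (tight); test 88/88 (tight).
Dual feasibility on the basic columns requires 5·y_solder + 1·y_test = 53, 6·y_solder + 5·y_test = 94.
This yields shadow prices y_solder = 9, y_test = 8.
Shadow price of test = 8.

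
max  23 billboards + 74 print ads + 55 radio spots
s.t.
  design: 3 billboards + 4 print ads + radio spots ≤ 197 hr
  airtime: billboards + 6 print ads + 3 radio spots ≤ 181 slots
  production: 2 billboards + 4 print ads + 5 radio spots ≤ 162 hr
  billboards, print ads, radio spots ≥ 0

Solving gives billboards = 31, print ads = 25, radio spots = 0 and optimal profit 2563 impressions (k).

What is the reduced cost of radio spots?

-6

At the optimum: design uses 193 of 197 (slack = 4); airtime uses 181 of 181 (binding); production uses 162 of 162 (binding).
Slack constraints have shadow price 0 (complementary slackness).
From A_Bᵀ y = c: 1·y_airtime + 2·y_production = 23; 6·y_airtime + 4·y_production = 74.
→ y_airtime = 7 and y_production = 8.
Reduced cost of radio spots: c₃ − yᵀa₃ = 55 − (7·3 + 8·5) = 55 − 61 = -6.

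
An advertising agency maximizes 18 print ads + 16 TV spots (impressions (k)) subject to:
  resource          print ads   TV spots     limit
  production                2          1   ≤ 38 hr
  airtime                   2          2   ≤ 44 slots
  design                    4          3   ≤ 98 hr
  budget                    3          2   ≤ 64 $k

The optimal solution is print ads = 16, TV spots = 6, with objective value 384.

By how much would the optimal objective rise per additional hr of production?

2

At the optimum: production uses 38 of 38 (binding); airtime uses 44 of 44 (binding); design uses 82 of 98 (slack = 16); budget uses 60 of 64 (slack = 4).
By complementary slackness, y = 0 for the non-binding constraints.
Dual feasibility on the basic columns requires 2·y_production + 2·y_airtime = 18, 1·y_production + 2·y_airtime = 16.
→ y_production = 2 and y_airtime = 7.
Shadow price of production = 2.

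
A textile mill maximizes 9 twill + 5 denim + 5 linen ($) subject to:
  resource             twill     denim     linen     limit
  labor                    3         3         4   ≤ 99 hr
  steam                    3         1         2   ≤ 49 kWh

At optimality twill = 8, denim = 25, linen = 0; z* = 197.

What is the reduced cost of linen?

-3

At the optimum: labor uses 99 of 99 (binding); steam uses 49 of 49 (binding).
From A_Bᵀ y = c: 3·y_labor + 3·y_steam = 9; 3·y_labor + 1·y_steam = 5.
This yields shadow prices y_labor = 1, y_steam = 2.
Reduced cost of linen: c₃ − yᵀa₃ = 5 − (1·4 + 2·2) = 5 − 8 = -3.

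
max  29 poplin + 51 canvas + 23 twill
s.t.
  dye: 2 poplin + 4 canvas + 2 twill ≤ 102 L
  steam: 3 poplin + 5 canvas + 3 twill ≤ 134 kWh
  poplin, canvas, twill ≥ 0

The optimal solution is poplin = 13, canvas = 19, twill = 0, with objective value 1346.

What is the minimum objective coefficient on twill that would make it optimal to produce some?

29

Check each constraint at x*: dye 102/102 (tight); steam 134/134 (tight).
From A_Bᵀ y = c: 2·y_dye + 3·y_steam = 29; 4·y_dye + 5·y_steam = 51.
→ y_dye = 4 and y_steam = 7.
twill enters the basis when its profit ≥ yᵀa₃ = 4·2 + 7·3 = 29.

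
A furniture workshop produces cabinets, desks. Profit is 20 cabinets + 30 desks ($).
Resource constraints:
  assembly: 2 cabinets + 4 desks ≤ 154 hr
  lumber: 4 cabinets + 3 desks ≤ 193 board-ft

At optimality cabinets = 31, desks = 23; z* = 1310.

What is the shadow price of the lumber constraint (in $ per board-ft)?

2

At the optimum: assembly uses 154 of 154 (binding); lumber uses 193 of 193 (binding).
The binding rows give the dual system: 2·y_assembly + 4·y_lumber = 20 and 4·y_assembly + 3·y_lumber = 30.
This yields shadow prices y_assembly = 6, y_lumber = 2.
Shadow price of lumber = 2.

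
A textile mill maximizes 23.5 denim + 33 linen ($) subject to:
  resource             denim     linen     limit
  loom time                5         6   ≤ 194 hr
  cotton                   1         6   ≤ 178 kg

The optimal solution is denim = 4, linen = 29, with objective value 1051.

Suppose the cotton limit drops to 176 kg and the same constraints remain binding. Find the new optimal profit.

Both loom time and cotton are binding at x*.
Dual feasibility on the basic columns requires 5·y_loom time + 1·y_cotton = 23.5, 6·y_loom time + 6·y_cotton = 33.
This yields shadow prices y_loom time = 4.5, y_cotton = 1.
Δz = y_cotton·Δb = 1 × (-2) = -2, so new z* = 1051 − 2 = 1049.

1049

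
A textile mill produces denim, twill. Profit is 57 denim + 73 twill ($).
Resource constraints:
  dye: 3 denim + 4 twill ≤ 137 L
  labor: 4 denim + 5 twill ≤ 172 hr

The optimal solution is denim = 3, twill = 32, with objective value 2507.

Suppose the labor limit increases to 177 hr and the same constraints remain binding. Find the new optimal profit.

At the optimum: dye uses 137 of 137 (binding); labor uses 172 of 172 (binding).
From A_Bᵀ y = c: 3·y_dye + 4·y_labor = 57; 4·y_dye + 5·y_labor = 73.
Solving: y_dye = 7, y_labor = 9.
Δz = y_labor·Δb = 9 × (5) = 45, so new z* = 2507 + 45 = 2552.

2552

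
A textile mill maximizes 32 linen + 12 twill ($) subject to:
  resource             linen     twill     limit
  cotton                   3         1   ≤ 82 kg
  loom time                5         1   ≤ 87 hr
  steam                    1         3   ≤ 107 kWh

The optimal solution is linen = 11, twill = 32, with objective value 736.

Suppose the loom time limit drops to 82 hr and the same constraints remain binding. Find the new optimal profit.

706

At the optimum: cotton uses 65 of 82 (slack = 17); loom time uses 87 of 87 (binding); steam uses 107 of 107 (binding).
Slack constraints have shadow price 0 (complementary slackness).
The binding rows give the dual system: 5·y_loom time + 1·y_steam = 32 and 1·y_loom time + 3·y_steam = 12.
→ y_loom time = 6 and y_steam = 2.
Δz = y_loom time·Δb = 6 × (-5) = -30, so new z* = 736 − 30 = 706.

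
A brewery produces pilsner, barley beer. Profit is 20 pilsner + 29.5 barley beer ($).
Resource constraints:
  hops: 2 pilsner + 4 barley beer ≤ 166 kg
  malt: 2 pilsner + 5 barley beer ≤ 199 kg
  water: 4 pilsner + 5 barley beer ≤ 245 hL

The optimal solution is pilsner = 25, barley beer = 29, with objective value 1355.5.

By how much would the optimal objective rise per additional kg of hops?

Check each constraint at x*: hops 166/166 (tight); malt 195/199 (slack 4); water 245/245 (tight).
By complementary slackness, y = 0 for the non-binding constraint.
The binding rows give the dual system: 2·y_hops + 4·y_water = 20 and 4·y_hops + 5·y_water = 29.5.
→ y_hops = 3 and y_water = 3.5.
Shadow price of hops = 3.

3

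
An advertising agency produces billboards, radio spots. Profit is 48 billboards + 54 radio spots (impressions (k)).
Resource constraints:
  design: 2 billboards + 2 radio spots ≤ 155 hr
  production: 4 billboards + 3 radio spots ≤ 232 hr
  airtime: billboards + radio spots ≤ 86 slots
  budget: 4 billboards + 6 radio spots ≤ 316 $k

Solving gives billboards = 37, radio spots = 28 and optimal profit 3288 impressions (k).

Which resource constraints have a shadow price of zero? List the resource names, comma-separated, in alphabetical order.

design: 130/155 (slack 25)
production: 232/232 (binding)
airtime: 65/86 (slack 21)
budget: 316/316 (binding)
By complementary slackness, a constraint with positive slack has shadow price 0 → airtime, design.

airtime, design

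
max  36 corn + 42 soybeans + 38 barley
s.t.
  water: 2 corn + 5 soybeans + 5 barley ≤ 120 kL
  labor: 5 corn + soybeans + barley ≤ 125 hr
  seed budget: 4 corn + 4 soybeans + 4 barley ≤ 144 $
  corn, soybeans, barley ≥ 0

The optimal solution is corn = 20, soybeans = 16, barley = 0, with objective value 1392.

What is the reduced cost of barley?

-4

Binding: water and seed budget. Non-binding: labor (9 unused).
By complementary slackness, y = 0 for the non-binding constraint.
Dual feasibility on the basic columns requires 2·y_water + 4·y_seed budget = 36, 5·y_water + 4·y_seed budget = 42.
This yields shadow prices y_water = 2, y_seed budget = 8.
Reduced cost of barley: c₃ − yᵀa₃ = 38 − (2·5 + 8·4) = 38 − 42 = -4.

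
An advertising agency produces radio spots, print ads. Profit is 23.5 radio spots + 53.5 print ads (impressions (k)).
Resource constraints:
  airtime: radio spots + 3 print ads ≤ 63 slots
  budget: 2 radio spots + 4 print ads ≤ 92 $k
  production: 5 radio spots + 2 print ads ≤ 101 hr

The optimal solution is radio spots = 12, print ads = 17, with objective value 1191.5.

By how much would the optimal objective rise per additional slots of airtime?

6.5

Binding: airtime and budget. Non-binding: production (7 unused).
Slack constraints have shadow price 0 (complementary slackness).
From A_Bᵀ y = c: 1·y_airtime + 2·y_budget = 23.5; 3·y_airtime + 4·y_budget = 53.5.
Solving: y_airtime = 6.5, y_budget = 8.5.
Shadow price of airtime = 6.5.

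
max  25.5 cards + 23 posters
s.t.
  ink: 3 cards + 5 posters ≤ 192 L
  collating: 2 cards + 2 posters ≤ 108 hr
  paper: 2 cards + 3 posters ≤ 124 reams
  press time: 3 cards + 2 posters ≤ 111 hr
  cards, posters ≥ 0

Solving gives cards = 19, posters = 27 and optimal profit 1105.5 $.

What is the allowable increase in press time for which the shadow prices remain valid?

36

Binding constraints: ink, press time. The basis is B = [[3,5],[3,2]] with det -9.
Per unit increase in press time, x* moves by d = (0.5556, -0.3333).
The basis stays optimal until collating becomes binding; allowable increase = 36 hr.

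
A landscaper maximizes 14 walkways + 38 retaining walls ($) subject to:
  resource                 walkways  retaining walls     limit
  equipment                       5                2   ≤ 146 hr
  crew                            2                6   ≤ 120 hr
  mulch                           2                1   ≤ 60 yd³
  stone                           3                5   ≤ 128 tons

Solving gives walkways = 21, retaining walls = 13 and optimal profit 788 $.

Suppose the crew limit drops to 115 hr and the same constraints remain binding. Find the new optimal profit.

760.5

At the optimum: equipment uses 131 of 146 (slack = 15); crew uses 120 of 120 (binding); mulch uses 55 of 60 (slack = 5); stone uses 128 of 128 (binding).
By complementary slackness, y = 0 for the non-binding constraints.
The binding rows give the dual system: 2·y_crew + 3·y_stone = 14 and 6·y_crew + 5·y_stone = 38.
Solving: y_crew = 5.5, y_stone = 1.
Δz = y_crew·Δb = 5.5 × (-5) = -27.5, so new z* = 788 − 27.5 = 760.5.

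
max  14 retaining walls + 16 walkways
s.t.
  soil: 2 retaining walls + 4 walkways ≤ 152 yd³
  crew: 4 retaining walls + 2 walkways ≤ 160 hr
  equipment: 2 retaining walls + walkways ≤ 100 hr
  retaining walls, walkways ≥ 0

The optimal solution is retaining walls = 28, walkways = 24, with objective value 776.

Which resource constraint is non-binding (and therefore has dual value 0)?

soil: 152/152 (binding)
crew: 160/160 (binding)
equipment: 80/100 (slack 20)
By complementary slackness, a constraint with positive slack has shadow price 0 → equipment.

equipment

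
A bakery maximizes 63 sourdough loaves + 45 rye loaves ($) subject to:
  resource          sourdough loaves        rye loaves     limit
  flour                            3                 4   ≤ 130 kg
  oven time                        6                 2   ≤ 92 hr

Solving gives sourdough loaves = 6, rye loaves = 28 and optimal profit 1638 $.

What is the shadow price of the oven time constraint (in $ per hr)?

At the optimum: flour uses 130 of 130 (binding); oven time uses 92 of 92 (binding).
The binding rows give the dual system: 3·y_flour + 6·y_oven time = 63 and 4·y_flour + 2·y_oven time = 45.
→ y_flour = 8 and y_oven time = 6.5.
Shadow price of oven time = 6.5.

6.5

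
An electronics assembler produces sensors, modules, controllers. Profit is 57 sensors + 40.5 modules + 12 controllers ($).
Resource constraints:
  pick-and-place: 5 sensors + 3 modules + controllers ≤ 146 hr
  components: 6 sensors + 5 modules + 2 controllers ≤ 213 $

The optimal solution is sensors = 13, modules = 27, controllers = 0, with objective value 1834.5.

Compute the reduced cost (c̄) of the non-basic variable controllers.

-3

Check each constraint at x*: pick-and-place 146/146 (tight); components 213/213 (tight).
Dual feasibility on the basic columns requires 5·y_pick-and-place + 6·y_components = 57, 3·y_pick-and-place + 5·y_components = 40.5.
This yields shadow prices y_pick-and-place = 6, y_components = 4.5.
Reduced cost of controllers: c₃ − yᵀa₃ = 12 − (6·1 + 4.5·2) = 12 − 15 = -3.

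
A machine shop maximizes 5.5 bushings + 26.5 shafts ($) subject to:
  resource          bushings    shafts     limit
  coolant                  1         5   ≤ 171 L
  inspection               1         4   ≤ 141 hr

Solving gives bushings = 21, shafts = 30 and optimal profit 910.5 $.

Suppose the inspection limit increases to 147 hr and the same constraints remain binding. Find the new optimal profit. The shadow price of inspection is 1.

Δb = 6, so new z* = 910.5 + (1)·(6) = 910.5 + 6 = 916.5.

916.5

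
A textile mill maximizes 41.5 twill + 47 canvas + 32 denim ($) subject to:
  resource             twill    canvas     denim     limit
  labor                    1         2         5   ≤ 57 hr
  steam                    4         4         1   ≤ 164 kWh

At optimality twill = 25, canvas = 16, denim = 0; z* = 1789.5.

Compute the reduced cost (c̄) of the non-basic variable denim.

-4.5

Both labor and steam are binding at x*.
The binding rows give the dual system: 1·y_labor + 4·y_steam = 41.5 and 2·y_labor + 4·y_steam = 47.
Solving: y_labor = 5.5, y_steam = 9.
Reduced cost of denim: c₃ − yᵀa₃ = 32 − (5.5·5 + 9·1) = 32 − 36.5 = -4.5.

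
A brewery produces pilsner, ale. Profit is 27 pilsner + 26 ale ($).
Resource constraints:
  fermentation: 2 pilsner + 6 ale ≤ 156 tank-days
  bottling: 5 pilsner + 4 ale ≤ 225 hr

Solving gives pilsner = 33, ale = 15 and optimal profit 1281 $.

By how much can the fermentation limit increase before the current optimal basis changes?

Binding constraints: fermentation, bottling. The basis is B = [[2,6],[5,4]] with det -22.
Per unit increase in fermentation, x* moves by d = (-0.1818, 0.2273).
The basis stays optimal until pilsner reaches 0; allowable increase = 181.5 tank-days.

181.5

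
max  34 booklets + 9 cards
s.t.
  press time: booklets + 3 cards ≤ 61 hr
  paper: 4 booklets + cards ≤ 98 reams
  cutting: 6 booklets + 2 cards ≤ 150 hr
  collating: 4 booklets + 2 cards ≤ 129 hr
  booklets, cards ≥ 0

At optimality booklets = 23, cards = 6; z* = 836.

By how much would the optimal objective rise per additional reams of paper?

At the optimum: press time uses 41 of 61 (slack = 20); paper uses 98 of 98 (binding); cutting uses 150 of 150 (binding); collating uses 104 of 129 (slack = 25).
Since press time, collating are not tight, their duals are 0.
Dual feasibility on the basic columns requires 4·y_paper + 6·y_cutting = 34, 1·y_paper + 2·y_cutting = 9.
→ y_paper = 7 and y_cutting = 1.
Shadow price of paper = 7.

7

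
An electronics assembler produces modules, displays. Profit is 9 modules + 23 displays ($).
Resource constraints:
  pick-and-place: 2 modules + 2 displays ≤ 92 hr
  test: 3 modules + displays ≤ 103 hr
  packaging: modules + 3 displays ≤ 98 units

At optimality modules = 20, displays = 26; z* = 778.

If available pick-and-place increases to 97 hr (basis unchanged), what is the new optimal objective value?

783

At the optimum: pick-and-place uses 92 of 92 (binding); test uses 86 of 103 (slack = 17); packaging uses 98 of 98 (binding).
Slack constraints have shadow price 0 (complementary slackness).
The binding rows give the dual system: 2·y_pick-and-place + 1·y_packaging = 9 and 2·y_pick-and-place + 3·y_packaging = 23.
→ y_pick-and-place = 1 and y_packaging = 7.
Δz = y_pick-and-place·Δb = 1 × (5) = 5, so new z* = 778 + 5 = 783.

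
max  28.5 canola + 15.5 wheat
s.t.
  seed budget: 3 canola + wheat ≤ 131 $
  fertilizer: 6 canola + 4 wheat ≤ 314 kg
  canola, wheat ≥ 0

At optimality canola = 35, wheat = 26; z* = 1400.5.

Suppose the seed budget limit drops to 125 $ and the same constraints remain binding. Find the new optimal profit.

Check each constraint at x*: seed budget 131/131 (tight); fertilizer 314/314 (tight).
From A_Bᵀ y = c: 3·y_seed budget + 6·y_fertilizer = 28.5; 1·y_seed budget + 4·y_fertilizer = 15.5.
This yields shadow prices y_seed budget = 3.5, y_fertilizer = 3.
Δz = y_seed budget·Δb = 3.5 × (-6) = -21, so new z* = 1400.5 − 21 = 1379.5.

1379.5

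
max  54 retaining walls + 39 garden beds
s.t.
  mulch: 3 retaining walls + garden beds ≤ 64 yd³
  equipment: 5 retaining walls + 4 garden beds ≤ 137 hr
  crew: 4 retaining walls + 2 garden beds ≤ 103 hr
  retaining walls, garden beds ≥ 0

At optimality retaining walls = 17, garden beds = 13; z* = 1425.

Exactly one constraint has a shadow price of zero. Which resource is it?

crew

mulch: 64/64 (binding)
equipment: 137/137 (binding)
crew: 94/103 (slack 9)
By complementary slackness, a constraint with positive slack has shadow price 0 → crew.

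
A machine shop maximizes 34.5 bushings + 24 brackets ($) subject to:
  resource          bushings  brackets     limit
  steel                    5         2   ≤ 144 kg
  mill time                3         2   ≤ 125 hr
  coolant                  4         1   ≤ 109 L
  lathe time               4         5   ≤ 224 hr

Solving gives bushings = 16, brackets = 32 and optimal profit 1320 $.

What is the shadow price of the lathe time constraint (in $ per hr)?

Check each constraint at x*: steel 144/144 (tight); mill time 112/125 (slack 13); coolant 96/109 (slack 13); lathe time 224/224 (tight).
Slack constraints have shadow price 0 (complementary slackness).
Dual feasibility on the basic columns requires 5·y_steel + 4·y_lathe time = 34.5, 2·y_steel + 5·y_lathe time = 24.
Solving: y_steel = 4.5, y_lathe time = 3.
Shadow price of lathe time = 3.

3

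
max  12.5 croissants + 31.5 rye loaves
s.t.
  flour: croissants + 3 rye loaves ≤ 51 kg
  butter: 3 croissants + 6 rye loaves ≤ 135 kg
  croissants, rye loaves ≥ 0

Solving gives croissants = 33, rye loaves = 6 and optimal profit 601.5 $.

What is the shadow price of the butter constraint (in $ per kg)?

2

Both flour and butter are binding at x*.
From A_Bᵀ y = c: 1·y_flour + 3·y_butter = 12.5; 3·y_flour + 6·y_butter = 31.5.
→ y_flour = 6.5 and y_butter = 2.
Shadow price of butter = 2.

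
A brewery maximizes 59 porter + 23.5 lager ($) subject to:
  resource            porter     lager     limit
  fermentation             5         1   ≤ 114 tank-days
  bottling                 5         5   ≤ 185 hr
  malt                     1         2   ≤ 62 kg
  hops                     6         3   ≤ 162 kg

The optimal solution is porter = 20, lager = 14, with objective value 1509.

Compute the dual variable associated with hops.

6.5

Check each constraint at x*: fermentation 114/114 (tight); bottling 170/185 (slack 15); malt 48/62 (slack 14); hops 162/162 (tight).
By complementary slackness, y = 0 for the non-binding constraints.
Dual feasibility on the basic columns requires 5·y_fermentation + 6·y_hops = 59, 1·y_fermentation + 3·y_hops = 23.5.
→ y_fermentation = 4 and y_hops = 6.5.
Shadow price of hops = 6.5.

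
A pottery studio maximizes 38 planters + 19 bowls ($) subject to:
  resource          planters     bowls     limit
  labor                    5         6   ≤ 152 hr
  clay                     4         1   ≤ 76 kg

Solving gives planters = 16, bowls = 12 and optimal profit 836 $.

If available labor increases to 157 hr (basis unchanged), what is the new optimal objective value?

846

At the optimum: labor uses 152 of 152 (binding); clay uses 76 of 76 (binding).
Dual feasibility on the basic columns requires 5·y_labor + 4·y_clay = 38, 6·y_labor + 1·y_clay = 19.
This yields shadow prices y_labor = 2, y_clay = 7.
Δz = y_labor·Δb = 2 × (5) = 10, so new z* = 836 + 10 = 846.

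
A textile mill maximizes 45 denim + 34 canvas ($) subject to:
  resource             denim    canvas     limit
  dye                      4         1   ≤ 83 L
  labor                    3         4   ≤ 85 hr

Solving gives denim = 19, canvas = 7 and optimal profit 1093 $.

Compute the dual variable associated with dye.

6

Check each constraint at x*: dye 83/83 (tight); labor 85/85 (tight).
Dual feasibility on the basic columns requires 4·y_dye + 3·y_labor = 45, 1·y_dye + 4·y_labor = 34.
Solving: y_dye = 6, y_labor = 7.
Shadow price of dye = 6.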